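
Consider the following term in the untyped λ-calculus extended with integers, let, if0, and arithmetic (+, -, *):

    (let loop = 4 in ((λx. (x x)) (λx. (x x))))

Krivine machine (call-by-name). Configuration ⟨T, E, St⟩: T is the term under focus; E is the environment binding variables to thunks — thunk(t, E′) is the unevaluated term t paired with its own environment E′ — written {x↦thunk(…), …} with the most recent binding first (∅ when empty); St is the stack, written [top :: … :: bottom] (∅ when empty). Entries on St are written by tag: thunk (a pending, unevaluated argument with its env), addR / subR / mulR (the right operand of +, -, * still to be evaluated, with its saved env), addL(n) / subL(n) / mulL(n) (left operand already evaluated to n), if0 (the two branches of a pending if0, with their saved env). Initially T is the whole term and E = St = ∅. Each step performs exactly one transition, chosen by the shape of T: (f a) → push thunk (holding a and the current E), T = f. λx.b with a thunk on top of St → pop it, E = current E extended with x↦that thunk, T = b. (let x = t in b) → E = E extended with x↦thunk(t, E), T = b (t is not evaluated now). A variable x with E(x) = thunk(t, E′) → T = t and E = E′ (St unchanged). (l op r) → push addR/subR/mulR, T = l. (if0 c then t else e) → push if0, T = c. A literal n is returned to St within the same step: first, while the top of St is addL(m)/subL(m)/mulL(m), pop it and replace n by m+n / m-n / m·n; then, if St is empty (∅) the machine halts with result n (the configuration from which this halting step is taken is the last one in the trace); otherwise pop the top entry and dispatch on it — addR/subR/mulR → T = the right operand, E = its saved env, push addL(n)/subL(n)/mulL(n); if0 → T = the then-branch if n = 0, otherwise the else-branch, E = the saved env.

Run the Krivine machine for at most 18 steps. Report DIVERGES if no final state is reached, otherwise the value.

Answer: DIVERGES (no final state within 18 steps)

Execution trace:
t=0: [T=(let loop = 4 in ((λx. (x x)) (λx. (x x)))) | E=∅ | St=∅]
t=1: [T=((λx. (x x)) (λx. (x x))) | E={loop↦thunk(4, ∅)} | St=∅]
t=2: [T=(λx. (x x)) | E={loop↦thunk(4, ∅)} | St=[thunk]]
t=3: [T=(x x) | E={x↦thunk((λx. (x x)), {loop↦thunk(4, ∅)}), loop↦thunk(4, ∅)} | St=∅]
t=4: [T=x | E={x↦thunk((λx. (x x)), {loop↦thunk(4, ∅)}), loop↦thunk(4, ∅)} | St=[thunk]]
t=5: [T=(λx. (x x)) | E={loop↦thunk(4, ∅)} | St=[thunk]]
t=6: [T=(x x) | E={x↦thunk(x, {x↦thunk((λx. (x x)), {loop↦thunk(4, ∅)}), loop↦thunk(4, ∅)}), loop↦thunk(4, ∅)} | St=∅]
t=7: [T=x | E={x↦thunk(x, {x↦thunk((λx. (x x)), {loop↦thunk(4, ∅)}), loop↦thunk(4, ∅)}), loop↦thunk(4, ∅)} | St=[thunk]]
t=8: [T=x | E={x↦thunk((λx. (x x)), {loop↦thunk(4, ∅)}), loop↦thunk(4, ∅)} | St=[thunk]]
t=9: [T=(λx. (x x)) | E={loop↦thunk(4, ∅)} | St=[thunk]]
t=10: [T=(x x) | E={x↦thunk(x, {x↦thunk(x, {x↦thunk((λx. (x x)), {loop↦thunk(4, ∅)}), loop↦thunk(4, ∅)}), loop↦thunk(4, ∅)}), loop↦thunk(4, ∅)} | St=∅]
t=11: [T=x | E={x↦thunk(x, {x↦thunk(x, {x↦thunk((λx. (x x)), {loop↦thunk(4, ∅)}), loop↦thunk(4, ∅)}), loop↦thunk(4, ∅)}), loop↦thunk(4, ∅)} | St=[thunk]]
t=12: [T=x | E={x↦thunk(x, {x↦thunk((λx. (x x)), {loop↦thunk(4, ∅)}), loop↦thunk(4, ∅)}), loop↦thunk(4, ∅)} | St=[thunk]]
t=13: [T=x | E={x↦thunk((λx. (x x)), {loop↦thunk(4, ∅)}), loop↦thunk(4, ∅)} | St=[thunk]]
t=14: [T=(λx. (x x)) | E={loop↦thunk(4, ∅)} | St=[thunk]]
t=15: [T=(x x) | E={x↦thunk(x, {x↦thunk(x, {x↦thunk(x, {x↦thunk((λx. (x x)), {loop↦thunk(4, ∅)}), loop↦thunk(4, ∅)}), loop↦thunk(4, ∅)}), loop↦thunk(4, ∅)}), loop↦thunk(4, ∅)} | St=∅]
t=16: [T=x | E={x↦thunk(x, {x↦thunk(x, {x↦thunk(x, {x↦thunk((λx. (x x)), {loop↦thunk(4, ∅)}), loop↦thunk(4, ∅)}), loop↦thunk(4, ∅)}), loop↦thunk(4, ∅)}), loop↦thunk(4, ∅)} | St=[thunk]]
t=17: [T=x | E={x↦thunk(x, {x↦thunk(x, {x↦thunk((λx. (x x)), {loop↦thunk(4, ∅)}), loop↦thunk(4, ∅)}), loop↦thunk(4, ∅)}), loop↦thunk(4, ∅)} | St=[thunk]]
t=18: [T=x | E={x↦thunk(x, {x↦thunk((λx. (x x)), {loop↦thunk(4, ∅)}), loop↦thunk(4, ∅)}), loop↦thunk(4, ∅)} | St=[thunk]]
→ 18 transitions taken and the configuration is still not final: no result within 18 steps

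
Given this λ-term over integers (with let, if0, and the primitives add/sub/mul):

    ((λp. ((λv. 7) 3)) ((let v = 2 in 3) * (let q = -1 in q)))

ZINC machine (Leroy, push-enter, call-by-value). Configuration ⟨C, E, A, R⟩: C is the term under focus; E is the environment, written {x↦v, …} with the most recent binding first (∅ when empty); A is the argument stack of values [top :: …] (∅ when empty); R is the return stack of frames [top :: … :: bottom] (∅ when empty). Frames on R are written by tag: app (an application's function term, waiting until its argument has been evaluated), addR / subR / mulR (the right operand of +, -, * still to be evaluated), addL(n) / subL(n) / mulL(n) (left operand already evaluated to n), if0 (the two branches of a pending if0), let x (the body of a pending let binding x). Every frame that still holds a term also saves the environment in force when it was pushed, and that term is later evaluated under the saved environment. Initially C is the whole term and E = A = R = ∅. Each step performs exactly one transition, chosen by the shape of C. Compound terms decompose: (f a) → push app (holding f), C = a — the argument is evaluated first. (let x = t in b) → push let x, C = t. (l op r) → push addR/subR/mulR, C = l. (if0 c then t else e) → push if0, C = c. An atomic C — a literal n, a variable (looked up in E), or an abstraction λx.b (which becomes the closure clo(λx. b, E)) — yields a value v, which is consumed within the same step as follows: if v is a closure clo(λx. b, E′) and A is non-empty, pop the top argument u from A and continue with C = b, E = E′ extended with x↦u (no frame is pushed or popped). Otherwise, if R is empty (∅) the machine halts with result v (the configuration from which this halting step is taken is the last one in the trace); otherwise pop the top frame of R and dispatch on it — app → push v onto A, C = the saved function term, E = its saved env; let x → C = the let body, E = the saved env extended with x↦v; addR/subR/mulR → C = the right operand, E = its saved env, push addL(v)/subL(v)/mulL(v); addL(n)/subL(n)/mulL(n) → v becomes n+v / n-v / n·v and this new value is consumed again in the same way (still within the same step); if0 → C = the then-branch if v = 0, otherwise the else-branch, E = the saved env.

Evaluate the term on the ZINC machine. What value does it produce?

step 0: [C=((λp. ((λv. 7) 3)) ((let v = 2 in 3) * (let q = -1 in q))) | E=∅ | A=∅ | R=∅]
step 1: [C=((let v = 2 in 3) * (let q = -1 in q)) | E=∅ | A=∅ | R=[app]]
step 2: [C=(let v = 2 in 3) | E=∅ | A=∅ | R=[mulR :: app]]
step 3: [C=2 | E=∅ | A=∅ | R=[let v :: mulR :: app]]
step 4: [C=3 | E={v↦2} | A=∅ | R=[mulR :: app]]
step 5: [C=(let q = -1 in q) | E=∅ | A=∅ | R=[mulL(3) :: app]]
step 6: [C=-1 | E=∅ | A=∅ | R=[let q :: mulL(3) :: app]]
step 7: [C=q | E={q↦-1} | A=∅ | R=[mulL(3) :: app]]
step 8: [C=(λp. ((λv. 7) 3)) | E=∅ | A=[-3] | R=∅]
step 9: [C=((λv. 7) 3) | E={p↦-3} | A=∅ | R=∅]
step 10: [C=3 | E={p↦-3} | A=∅ | R=[app]]
step 11: [C=(λv. 7) | E={p↦-3} | A=[3] | R=∅]
step 12: [C=7 | E={v↦3, p↦-3} | A=∅ | R=∅]
→ final value 7

Answer: 7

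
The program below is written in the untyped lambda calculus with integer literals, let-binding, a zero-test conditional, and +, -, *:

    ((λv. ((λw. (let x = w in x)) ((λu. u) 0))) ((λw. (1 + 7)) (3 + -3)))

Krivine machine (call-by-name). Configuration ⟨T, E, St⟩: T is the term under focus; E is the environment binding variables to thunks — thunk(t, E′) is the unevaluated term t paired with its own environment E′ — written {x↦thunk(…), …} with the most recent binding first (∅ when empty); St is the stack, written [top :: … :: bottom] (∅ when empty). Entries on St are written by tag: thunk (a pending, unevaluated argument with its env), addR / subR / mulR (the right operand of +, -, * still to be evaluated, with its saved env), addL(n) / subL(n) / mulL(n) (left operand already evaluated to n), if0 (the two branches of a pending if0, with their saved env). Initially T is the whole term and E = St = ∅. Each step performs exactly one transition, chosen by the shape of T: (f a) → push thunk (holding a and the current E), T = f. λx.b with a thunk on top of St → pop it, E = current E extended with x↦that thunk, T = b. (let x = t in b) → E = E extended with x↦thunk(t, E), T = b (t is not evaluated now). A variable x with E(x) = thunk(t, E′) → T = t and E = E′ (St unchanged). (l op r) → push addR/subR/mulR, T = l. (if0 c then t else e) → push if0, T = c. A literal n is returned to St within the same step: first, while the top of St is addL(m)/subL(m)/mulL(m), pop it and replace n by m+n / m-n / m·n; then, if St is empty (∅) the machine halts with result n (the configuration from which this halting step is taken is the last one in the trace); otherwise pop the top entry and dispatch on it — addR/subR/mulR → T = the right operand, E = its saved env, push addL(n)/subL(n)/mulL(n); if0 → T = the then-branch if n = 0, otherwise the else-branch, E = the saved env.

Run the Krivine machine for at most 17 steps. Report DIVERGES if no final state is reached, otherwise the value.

Answer: 0

Machine steps:
step 0: <T=((λv. ((λw. (let x = w in x)) ((λu. u) 0))) ((λw. (1 + 7)) (3 + -3))), E=∅, St=∅>
step 1: <T=(λv. ((λw. (let x = w in x)) ((λu. u) 0))), E=∅, St=[thunk]>
step 2: <T=((λw. (let x = w in x)) ((λu. u) 0)), E={v↦thunk(((λw. (1 + 7)) (3 + -3)), ∅)}, St=∅>
step 3: <T=(λw. (let x = w in x)), E={v↦thunk(((λw. (1 + 7)) (3 + -3)), ∅)}, St=[thunk]>
step 4: <T=(let x = w in x), E={w↦thunk(((λu. u) 0), {v↦thunk(((λw. (1 + 7)) (3 + -3)), ∅)}), v↦thunk(((λw. (1 + 7)) (3 + -3)), ∅)}, St=∅>
step 5: <T=x, E={x↦thunk(w, {w↦thunk(((λu. u) 0), {v↦thunk(((λw. (1 + 7)) (3 + -3)), ∅)}), v↦thunk(((λw. (1 + 7)) (3 + -3)), ∅)}), w↦thunk(((λu. u) 0), {v↦thunk(((λw. (1 + 7)) (3 + -3)), ∅)}), v↦thunk(((λw. (1 + 7)) (3 + -3)), ∅)}, St=∅>
step 6: <T=w, E={w↦thunk(((λu. u) 0), {v↦thunk(((λw. (1 + 7)) (3 + -3)), ∅)}), v↦thunk(((λw. (1 + 7)) (3 + -3)), ∅)}, St=∅>
step 7: <T=((λu. u) 0), E={v↦thunk(((λw. (1 + 7)) (3 + -3)), ∅)}, St=∅>
step 8: <T=(λu. u), E={v↦thunk(((λw. (1 + 7)) (3 + -3)), ∅)}, St=[thunk]>
step 9: <T=u, E={u↦thunk(0, {v↦thunk(((λw. (1 + 7)) (3 + -3)), ∅)}), v↦thunk(((λw. (1 + 7)) (3 + -3)), ∅)}, St=∅>
step 10: <T=0, E={v↦thunk(((λw. (1 + 7)) (3 + -3)), ∅)}, St=∅>
→ final value 0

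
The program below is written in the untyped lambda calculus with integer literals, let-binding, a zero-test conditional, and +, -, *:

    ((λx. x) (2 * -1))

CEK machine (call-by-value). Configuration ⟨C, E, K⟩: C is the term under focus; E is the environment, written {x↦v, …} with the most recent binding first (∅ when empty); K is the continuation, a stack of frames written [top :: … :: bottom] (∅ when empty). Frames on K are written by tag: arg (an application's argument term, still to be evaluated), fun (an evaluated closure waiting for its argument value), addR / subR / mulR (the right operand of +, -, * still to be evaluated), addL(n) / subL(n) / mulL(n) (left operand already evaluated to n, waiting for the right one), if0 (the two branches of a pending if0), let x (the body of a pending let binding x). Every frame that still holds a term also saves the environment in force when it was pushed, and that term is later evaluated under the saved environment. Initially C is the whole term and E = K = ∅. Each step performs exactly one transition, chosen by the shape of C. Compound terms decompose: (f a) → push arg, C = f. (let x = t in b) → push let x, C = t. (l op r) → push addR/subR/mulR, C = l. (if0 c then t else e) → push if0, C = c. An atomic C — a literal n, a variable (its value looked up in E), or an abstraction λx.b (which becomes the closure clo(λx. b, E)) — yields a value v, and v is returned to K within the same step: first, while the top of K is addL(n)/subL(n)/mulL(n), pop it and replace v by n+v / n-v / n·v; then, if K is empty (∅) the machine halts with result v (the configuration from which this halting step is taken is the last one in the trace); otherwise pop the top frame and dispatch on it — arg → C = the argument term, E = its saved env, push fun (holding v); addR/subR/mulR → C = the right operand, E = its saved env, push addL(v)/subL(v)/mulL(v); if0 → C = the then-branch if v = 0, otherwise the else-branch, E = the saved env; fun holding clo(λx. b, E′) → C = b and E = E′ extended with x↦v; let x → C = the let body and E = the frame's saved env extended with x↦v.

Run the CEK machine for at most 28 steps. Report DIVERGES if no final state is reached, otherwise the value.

Answer: -2

Derivation:
step 0: [C=((λx. x) (2 * -1)) | E=∅ | K=∅]
step 1: [C=(λx. x) | E=∅ | K=[arg]]
step 2: [C=(2 * -1) | E=∅ | K=[fun]]
step 3: [C=2 | E=∅ | K=[mulR :: fun]]
step 4: [C=-1 | E=∅ | K=[mulL(2) :: fun]]
step 5: [C=x | E={x↦-2} | K=∅]
→ final value -2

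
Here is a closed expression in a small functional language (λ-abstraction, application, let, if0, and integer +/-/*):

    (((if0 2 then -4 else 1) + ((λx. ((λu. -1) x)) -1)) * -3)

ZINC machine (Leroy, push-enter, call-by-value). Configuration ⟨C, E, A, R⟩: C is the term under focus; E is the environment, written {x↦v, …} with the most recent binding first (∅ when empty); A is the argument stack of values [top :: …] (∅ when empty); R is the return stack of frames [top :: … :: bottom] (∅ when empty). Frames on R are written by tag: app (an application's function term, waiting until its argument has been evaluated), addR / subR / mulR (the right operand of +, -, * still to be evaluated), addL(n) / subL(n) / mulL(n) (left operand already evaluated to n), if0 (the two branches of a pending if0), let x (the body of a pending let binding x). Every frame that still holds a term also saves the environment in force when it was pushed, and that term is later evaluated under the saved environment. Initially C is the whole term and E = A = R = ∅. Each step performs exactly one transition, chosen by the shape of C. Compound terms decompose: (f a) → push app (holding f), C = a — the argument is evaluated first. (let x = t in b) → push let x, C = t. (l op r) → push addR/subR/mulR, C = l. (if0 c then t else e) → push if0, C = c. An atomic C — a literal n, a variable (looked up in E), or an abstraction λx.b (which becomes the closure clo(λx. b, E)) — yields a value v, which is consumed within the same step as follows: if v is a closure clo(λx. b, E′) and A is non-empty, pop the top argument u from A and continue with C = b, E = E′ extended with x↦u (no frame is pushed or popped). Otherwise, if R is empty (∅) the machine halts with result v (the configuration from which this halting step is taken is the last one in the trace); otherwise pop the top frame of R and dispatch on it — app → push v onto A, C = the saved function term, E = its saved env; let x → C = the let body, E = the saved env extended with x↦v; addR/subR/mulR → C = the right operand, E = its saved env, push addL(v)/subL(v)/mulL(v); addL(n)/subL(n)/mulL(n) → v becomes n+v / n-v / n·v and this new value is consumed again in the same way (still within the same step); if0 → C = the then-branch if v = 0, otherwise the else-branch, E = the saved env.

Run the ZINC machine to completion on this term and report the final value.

Answer: 0

Machine steps:
t=0: ⟨C=(((if0 2 then -4 else 1) + ((λx. ((λu. -1) x)) -1)) * -3); E=∅; A=∅; R=∅⟩
t=1: ⟨C=((if0 2 then -4 else 1) + ((λx. ((λu. -1) x)) -1)); E=∅; A=∅; R=[mulR]⟩
t=2: ⟨C=(if0 2 then -4 else 1); E=∅; A=∅; R=[addR :: mulR]⟩
t=3: ⟨C=2; E=∅; A=∅; R=[if0 :: addR :: mulR]⟩
t=4: ⟨C=1; E=∅; A=∅; R=[addR :: mulR]⟩
t=5: ⟨C=((λx. ((λu. -1) x)) -1); E=∅; A=∅; R=[addL(1) :: mulR]⟩
t=6: ⟨C=-1; E=∅; A=∅; R=[app :: addL(1) :: mulR]⟩
t=7: ⟨C=(λx. ((λu. -1) x)); E=∅; A=[-1]; R=[addL(1) :: mulR]⟩
t=8: ⟨C=((λu. -1) x); E={x↦-1}; A=∅; R=[addL(1) :: mulR]⟩
t=9: ⟨C=x; E={x↦-1}; A=∅; R=[app :: addL(1) :: mulR]⟩
t=10: ⟨C=(λu. -1); E={x↦-1}; A=[-1]; R=[addL(1) :: mulR]⟩
t=11: ⟨C=-1; E={u↦-1, x↦-1}; A=∅; R=[addL(1) :: mulR]⟩
t=12: ⟨C=-3; E=∅; A=∅; R=[mulL(0)]⟩
→ final value 0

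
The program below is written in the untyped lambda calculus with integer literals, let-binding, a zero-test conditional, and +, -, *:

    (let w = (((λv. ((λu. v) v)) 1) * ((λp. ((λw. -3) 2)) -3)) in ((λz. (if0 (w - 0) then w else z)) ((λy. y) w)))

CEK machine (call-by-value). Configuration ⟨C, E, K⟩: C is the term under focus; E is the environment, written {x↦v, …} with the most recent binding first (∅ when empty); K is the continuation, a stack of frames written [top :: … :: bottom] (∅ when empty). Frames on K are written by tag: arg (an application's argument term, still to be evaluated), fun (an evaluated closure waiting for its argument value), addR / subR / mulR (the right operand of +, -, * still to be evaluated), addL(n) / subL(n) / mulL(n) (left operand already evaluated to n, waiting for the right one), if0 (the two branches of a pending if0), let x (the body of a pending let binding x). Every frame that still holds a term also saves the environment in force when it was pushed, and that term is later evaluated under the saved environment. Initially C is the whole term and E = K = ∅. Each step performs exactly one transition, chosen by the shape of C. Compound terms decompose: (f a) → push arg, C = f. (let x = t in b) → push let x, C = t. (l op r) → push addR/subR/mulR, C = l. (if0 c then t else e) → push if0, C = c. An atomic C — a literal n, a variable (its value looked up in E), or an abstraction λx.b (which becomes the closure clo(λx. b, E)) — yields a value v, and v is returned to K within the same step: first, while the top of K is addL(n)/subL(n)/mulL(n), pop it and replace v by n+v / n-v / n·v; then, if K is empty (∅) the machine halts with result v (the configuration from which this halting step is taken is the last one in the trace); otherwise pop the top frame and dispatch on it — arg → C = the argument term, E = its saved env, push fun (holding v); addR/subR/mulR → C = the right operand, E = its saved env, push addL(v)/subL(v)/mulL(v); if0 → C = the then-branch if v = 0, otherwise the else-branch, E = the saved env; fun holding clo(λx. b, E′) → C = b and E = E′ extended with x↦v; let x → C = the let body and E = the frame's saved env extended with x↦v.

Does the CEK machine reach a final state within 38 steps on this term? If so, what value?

Answer: -3

Derivation:
[0] ⟨C=(let w = (((λv. ((λu. v) v)) 1) * ((λp. ((λw. -3) 2)) -3)) in ((λz. (if0 (w - 0) then w else z)) ((λy. y) w))); E=∅; K=∅⟩
[1] ⟨C=(((λv. ((λu. v) v)) 1) * ((λp. ((λw. -3) 2)) -3)); E=∅; K=[let w]⟩
[2] ⟨C=((λv. ((λu. v) v)) 1); E=∅; K=[mulR :: let w]⟩
[3] ⟨C=(λv. ((λu. v) v)); E=∅; K=[arg :: mulR :: let w]⟩
[4] ⟨C=1; E=∅; K=[fun :: mulR :: let w]⟩
[5] ⟨C=((λu. v) v); E={v↦1}; K=[mulR :: let w]⟩
[6] ⟨C=(λu. v); E={v↦1}; K=[arg :: mulR :: let w]⟩
[7] ⟨C=v; E={v↦1}; K=[fun :: mulR :: let w]⟩
[8] ⟨C=v; E={u↦1, v↦1}; K=[mulR :: let w]⟩
[9] ⟨C=((λp. ((λw. -3) 2)) -3); E=∅; K=[mulL(1) :: let w]⟩
[10] ⟨C=(λp. ((λw. -3) 2)); E=∅; K=[arg :: mulL(1) :: let w]⟩
[11] ⟨C=-3; E=∅; K=[fun :: mulL(1) :: let w]⟩
[12] ⟨C=((λw. -3) 2); E={p↦-3}; K=[mulL(1) :: let w]⟩
[13] ⟨C=(λw. -3); E={p↦-3}; K=[arg :: mulL(1) :: let w]⟩
[14] ⟨C=2; E={p↦-3}; K=[fun :: mulL(1) :: let w]⟩
[15] ⟨C=-3; E={w↦2, p↦-3}; K=[mulL(1) :: let w]⟩
[16] ⟨C=((λz. (if0 (w - 0) then w else z)) ((λy. y) w)); E={w↦-3}; K=∅⟩
[17] ⟨C=(λz. (if0 (w - 0) then w else z)); E={w↦-3}; K=[arg]⟩
[18] ⟨C=((λy. y) w); E={w↦-3}; K=[fun]⟩
[19] ⟨C=(λy. y); E={w↦-3}; K=[arg :: fun]⟩
[20] ⟨C=w; E={w↦-3}; K=[fun :: fun]⟩
[21] ⟨C=y; E={y↦-3, w↦-3}; K=[fun]⟩
[22] ⟨C=(if0 (w - 0) then w else z); E={z↦-3, w↦-3}; K=∅⟩
[23] ⟨C=(w - 0); E={z↦-3, w↦-3}; K=[if0]⟩
[24] ⟨C=w; E={z↦-3, w↦-3}; K=[subR :: if0]⟩
[25] ⟨C=0; E={z↦-3, w↦-3}; K=[subL(-3) :: if0]⟩
[26] ⟨C=z; E={z↦-3, w↦-3}; K=∅⟩
→ final value -3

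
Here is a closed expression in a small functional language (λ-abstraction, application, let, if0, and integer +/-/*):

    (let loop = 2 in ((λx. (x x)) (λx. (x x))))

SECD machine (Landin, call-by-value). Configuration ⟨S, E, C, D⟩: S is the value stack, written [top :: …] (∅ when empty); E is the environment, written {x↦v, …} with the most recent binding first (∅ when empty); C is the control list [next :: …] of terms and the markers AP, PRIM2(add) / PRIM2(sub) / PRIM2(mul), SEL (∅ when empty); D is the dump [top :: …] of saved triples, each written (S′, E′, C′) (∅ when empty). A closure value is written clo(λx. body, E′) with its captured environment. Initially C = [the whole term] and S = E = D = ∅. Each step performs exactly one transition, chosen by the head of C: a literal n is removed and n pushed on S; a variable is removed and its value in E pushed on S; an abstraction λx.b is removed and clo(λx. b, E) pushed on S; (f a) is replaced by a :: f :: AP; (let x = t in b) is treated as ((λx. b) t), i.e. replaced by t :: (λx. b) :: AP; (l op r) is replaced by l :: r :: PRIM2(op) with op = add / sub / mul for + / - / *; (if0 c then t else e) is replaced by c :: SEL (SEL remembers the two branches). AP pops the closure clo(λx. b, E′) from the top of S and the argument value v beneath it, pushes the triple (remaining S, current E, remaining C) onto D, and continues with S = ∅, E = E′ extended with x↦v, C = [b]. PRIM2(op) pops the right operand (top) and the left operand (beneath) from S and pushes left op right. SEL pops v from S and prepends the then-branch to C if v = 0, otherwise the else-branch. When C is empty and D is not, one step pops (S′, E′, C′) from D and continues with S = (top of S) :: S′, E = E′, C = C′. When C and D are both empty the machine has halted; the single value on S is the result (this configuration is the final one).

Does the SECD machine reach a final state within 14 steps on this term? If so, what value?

t=0: ⟨S=∅; E=∅; C=[(let loop = 2 in ((λx. (x x)) (λx. (x x))))]; D=∅⟩
t=1: ⟨S=∅; E=∅; C=[2 :: (λloop. ((λx. (x x)) (λx. (x x)))) :: AP]; D=∅⟩
t=2: ⟨S=[2]; E=∅; C=[(λloop. ((λx. (x x)) (λx. (x x)))) :: AP]; D=∅⟩
t=3: ⟨S=[clo(λloop. ((λx. (x x)) (λx. (x x))), ∅) :: 2]; E=∅; C=[AP]; D=∅⟩
t=4: ⟨S=∅; E={loop↦2}; C=[((λx. (x x)) (λx. (x x)))]; D=[(∅, ∅, ∅)]⟩
t=5: ⟨S=∅; E={loop↦2}; C=[(λx. (x x)) :: (λx. (x x)) :: AP]; D=[(∅, ∅, ∅)]⟩
t=6: ⟨S=[clo(λx. (x x), {loop↦2})]; E={loop↦2}; C=[(λx. (x x)) :: AP]; D=[(∅, ∅, ∅)]⟩
t=7: ⟨S=[clo(λx. (x x), {loop↦2}) :: clo(λx. (x x), {loop↦2})]; E={loop↦2}; C=[AP]; D=[(∅, ∅, ∅)]⟩
t=8: ⟨S=∅; E={x↦clo(λx. (x x), {loop↦2}), loop↦2}; C=[(x x)]; D=[(∅, {loop↦2}, ∅) :: (∅, ∅, ∅)]⟩
t=9: ⟨S=∅; E={x↦clo(λx. (x x), {loop↦2}), loop↦2}; C=[x :: x :: AP]; D=[(∅, {loop↦2}, ∅) :: (∅, ∅, ∅)]⟩
t=10: ⟨S=[clo(λx. (x x), {loop↦2})]; E={x↦clo(λx. (x x), {loop↦2}), loop↦2}; C=[x :: AP]; D=[(∅, {loop↦2}, ∅) :: (∅, ∅, ∅)]⟩
t=11: ⟨S=[clo(λx. (x x), {loop↦2}) :: clo(λx. (x x), {loop↦2})]; E={x↦clo(λx. (x x), {loop↦2}), loop↦2}; C=[AP]; D=[(∅, {loop↦2}, ∅) :: (∅, ∅, ∅)]⟩
t=12: ⟨S=∅; E={x↦clo(λx. (x x), {loop↦2}), loop↦2}; C=[(x x)]; D=[(∅, {x↦clo(λx. (x x), {loop↦2}), loop↦2}, ∅) :: (∅, {loop↦2}, ∅) :: (∅, ∅, ∅)]⟩
t=13: ⟨S=∅; E={x↦clo(λx. (x x), {loop↦2}), loop↦2}; C=[x :: x :: AP]; D=[(∅, {x↦clo(λx. (x x), {loop↦2}), loop↦2}, ∅) :: (∅, {loop↦2}, ∅) :: (∅, ∅, ∅)]⟩
t=14: ⟨S=[clo(λx. (x x), {loop↦2})]; E={x↦clo(λx. (x x), {loop↦2}), loop↦2}; C=[x :: AP]; D=[(∅, {x↦clo(λx. (x x), {loop↦2}), loop↦2}, ∅) :: (∅, {loop↦2}, ∅) :: (∅, ∅, ∅)]⟩
→ 14 transitions taken and the configuration is still not final: no result within 14 steps

Answer: DIVERGES (no final state within 14 steps)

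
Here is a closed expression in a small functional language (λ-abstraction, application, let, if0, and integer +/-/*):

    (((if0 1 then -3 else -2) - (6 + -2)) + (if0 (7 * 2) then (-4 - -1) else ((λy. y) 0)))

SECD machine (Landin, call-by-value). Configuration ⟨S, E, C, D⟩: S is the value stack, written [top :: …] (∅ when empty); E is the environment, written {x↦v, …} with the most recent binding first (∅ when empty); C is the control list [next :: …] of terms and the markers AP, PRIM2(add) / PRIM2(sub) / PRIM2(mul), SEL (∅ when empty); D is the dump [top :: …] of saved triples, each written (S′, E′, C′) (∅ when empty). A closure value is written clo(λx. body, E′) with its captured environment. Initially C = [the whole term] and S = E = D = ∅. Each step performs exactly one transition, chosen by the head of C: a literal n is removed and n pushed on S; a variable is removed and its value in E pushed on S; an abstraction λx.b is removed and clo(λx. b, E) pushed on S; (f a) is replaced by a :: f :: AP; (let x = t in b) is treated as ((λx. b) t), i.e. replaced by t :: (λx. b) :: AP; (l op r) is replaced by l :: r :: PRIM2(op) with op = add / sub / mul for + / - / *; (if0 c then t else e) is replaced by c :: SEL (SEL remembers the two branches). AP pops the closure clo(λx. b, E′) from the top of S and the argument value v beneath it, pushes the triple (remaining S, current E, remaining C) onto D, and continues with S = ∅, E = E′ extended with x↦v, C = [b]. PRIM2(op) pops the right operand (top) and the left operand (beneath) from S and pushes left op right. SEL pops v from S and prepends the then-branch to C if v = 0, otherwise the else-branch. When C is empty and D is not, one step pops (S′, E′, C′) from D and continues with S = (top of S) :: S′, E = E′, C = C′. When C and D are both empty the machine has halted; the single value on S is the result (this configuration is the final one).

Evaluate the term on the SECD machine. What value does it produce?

Answer: -6

Derivation:
[0] [S=∅ | E=∅ | C=[(((if0 1 then -3 else -2) - (6 + -2)) + (if0 (7 * 2) then (-4 - -1) else ((λy. y) 0)))] | D=∅]
[1] [S=∅ | E=∅ | C=[((if0 1 then -3 else -2) - (6 + -2)) :: (if0 (7 * 2) then (-4 - -1) else ((λy. y) 0)) :: PRIM2(add)] | D=∅]
[2] [S=∅ | E=∅ | C=[(if0 1 then -3 else -2) :: (6 + -2) :: PRIM2(sub) :: (if0 (7 * 2) then (-4 - -1) else ((λy. y) 0)) :: PRIM2(add)] | D=∅]
[3] [S=∅ | E=∅ | C=[1 :: SEL :: (6 + -2) :: PRIM2(sub) :: (if0 (7 * 2) then (-4 - -1) else ((λy. y) 0)) :: PRIM2(add)] | D=∅]
[4] [S=[1] | E=∅ | C=[SEL :: (6 + -2) :: PRIM2(sub) :: (if0 (7 * 2) then (-4 - -1) else ((λy. y) 0)) :: PRIM2(add)] | D=∅]
[5] [S=∅ | E=∅ | C=[-2 :: (6 + -2) :: PRIM2(sub) :: (if0 (7 * 2) then (-4 - -1) else ((λy. y) 0)) :: PRIM2(add)] | D=∅]
[6] [S=[-2] | E=∅ | C=[(6 + -2) :: PRIM2(sub) :: (if0 (7 * 2) then (-4 - -1) else ((λy. y) 0)) :: PRIM2(add)] | D=∅]
[7] [S=[-2] | E=∅ | C=[6 :: -2 :: PRIM2(add) :: PRIM2(sub) :: (if0 (7 * 2) then (-4 - -1) else ((λy. y) 0)) :: PRIM2(add)] | D=∅]
[8] [S=[6 :: -2] | E=∅ | C=[-2 :: PRIM2(add) :: PRIM2(sub) :: (if0 (7 * 2) then (-4 - -1) else ((λy. y) 0)) :: PRIM2(add)] | D=∅]
[9] [S=[-2 :: 6 :: -2] | E=∅ | C=[PRIM2(add) :: PRIM2(sub) :: (if0 (7 * 2) then (-4 - -1) else ((λy. y) 0)) :: PRIM2(add)] | D=∅]
[10] [S=[4 :: -2] | E=∅ | C=[PRIM2(sub) :: (if0 (7 * 2) then (-4 - -1) else ((λy. y) 0)) :: PRIM2(add)] | D=∅]
[11] [S=[-6] | E=∅ | C=[(if0 (7 * 2) then (-4 - -1) else ((λy. y) 0)) :: PRIM2(add)] | D=∅]
[12] [S=[-6] | E=∅ | C=[(7 * 2) :: SEL :: PRIM2(add)] | D=∅]
[13] [S=[-6] | E=∅ | C=[7 :: 2 :: PRIM2(mul) :: SEL :: PRIM2(add)] | D=∅]
[14] [S=[7 :: -6] | E=∅ | C=[2 :: PRIM2(mul) :: SEL :: PRIM2(add)] | D=∅]
[15] [S=[2 :: 7 :: -6] | E=∅ | C=[PRIM2(mul) :: SEL :: PRIM2(add)] | D=∅]
[16] [S=[14 :: -6] | E=∅ | C=[SEL :: PRIM2(add)] | D=∅]
[17] [S=[-6] | E=∅ | C=[((λy. y) 0) :: PRIM2(add)] | D=∅]
[18] [S=[-6] | E=∅ | C=[0 :: (λy. y) :: AP :: PRIM2(add)] | D=∅]
[19] [S=[0 :: -6] | E=∅ | C=[(λy. y) :: AP :: PRIM2(add)] | D=∅]
[20] [S=[clo(λy. y, ∅) :: 0 :: -6] | E=∅ | C=[AP :: PRIM2(add)] | D=∅]
[21] [S=∅ | E={y↦0} | C=[y] | D=[([-6], ∅, [PRIM2(add)])]]
[22] [S=[0] | E={y↦0} | C=∅ | D=[([-6], ∅, [PRIM2(add)])]]
[23] [S=[0 :: -6] | E=∅ | C=[PRIM2(add)] | D=∅]
[24] [S=[-6] | E=∅ | C=∅ | D=∅]
→ final value -6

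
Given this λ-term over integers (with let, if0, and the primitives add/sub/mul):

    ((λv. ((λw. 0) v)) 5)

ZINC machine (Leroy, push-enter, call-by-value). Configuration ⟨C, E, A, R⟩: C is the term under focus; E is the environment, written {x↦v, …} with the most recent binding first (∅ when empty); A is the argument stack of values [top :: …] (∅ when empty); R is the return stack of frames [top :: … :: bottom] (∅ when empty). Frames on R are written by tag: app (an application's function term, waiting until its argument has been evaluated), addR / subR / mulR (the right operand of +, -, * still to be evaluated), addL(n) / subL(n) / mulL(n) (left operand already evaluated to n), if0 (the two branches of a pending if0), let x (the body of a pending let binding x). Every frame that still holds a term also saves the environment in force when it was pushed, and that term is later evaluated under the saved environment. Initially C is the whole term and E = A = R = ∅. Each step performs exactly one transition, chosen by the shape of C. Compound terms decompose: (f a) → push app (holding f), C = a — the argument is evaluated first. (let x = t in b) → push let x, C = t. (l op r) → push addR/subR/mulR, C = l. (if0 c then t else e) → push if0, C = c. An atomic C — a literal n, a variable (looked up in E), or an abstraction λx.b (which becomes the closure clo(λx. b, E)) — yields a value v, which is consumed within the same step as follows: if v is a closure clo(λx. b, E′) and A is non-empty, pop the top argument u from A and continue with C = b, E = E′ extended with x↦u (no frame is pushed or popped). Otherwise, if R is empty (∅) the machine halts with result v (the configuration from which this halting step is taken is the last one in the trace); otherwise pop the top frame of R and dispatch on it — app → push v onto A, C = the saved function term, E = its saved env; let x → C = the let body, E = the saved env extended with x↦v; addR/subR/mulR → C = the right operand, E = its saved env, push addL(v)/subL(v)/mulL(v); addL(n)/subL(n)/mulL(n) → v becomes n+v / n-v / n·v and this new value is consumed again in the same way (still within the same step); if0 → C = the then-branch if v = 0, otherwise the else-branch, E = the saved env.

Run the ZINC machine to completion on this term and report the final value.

Answer: 0

Execution trace:
[0] [C=((λv. ((λw. 0) v)) 5) | E=∅ | A=∅ | R=∅]
[1] [C=5 | E=∅ | A=∅ | R=[app]]
[2] [C=(λv. ((λw. 0) v)) | E=∅ | A=[5] | R=∅]
[3] [C=((λw. 0) v) | E={v↦5} | A=∅ | R=∅]
[4] [C=v | E={v↦5} | A=∅ | R=[app]]
[5] [C=(λw. 0) | E={v↦5} | A=[5] | R=∅]
[6] [C=0 | E={w↦5, v↦5} | A=∅ | R=∅]
→ final value 0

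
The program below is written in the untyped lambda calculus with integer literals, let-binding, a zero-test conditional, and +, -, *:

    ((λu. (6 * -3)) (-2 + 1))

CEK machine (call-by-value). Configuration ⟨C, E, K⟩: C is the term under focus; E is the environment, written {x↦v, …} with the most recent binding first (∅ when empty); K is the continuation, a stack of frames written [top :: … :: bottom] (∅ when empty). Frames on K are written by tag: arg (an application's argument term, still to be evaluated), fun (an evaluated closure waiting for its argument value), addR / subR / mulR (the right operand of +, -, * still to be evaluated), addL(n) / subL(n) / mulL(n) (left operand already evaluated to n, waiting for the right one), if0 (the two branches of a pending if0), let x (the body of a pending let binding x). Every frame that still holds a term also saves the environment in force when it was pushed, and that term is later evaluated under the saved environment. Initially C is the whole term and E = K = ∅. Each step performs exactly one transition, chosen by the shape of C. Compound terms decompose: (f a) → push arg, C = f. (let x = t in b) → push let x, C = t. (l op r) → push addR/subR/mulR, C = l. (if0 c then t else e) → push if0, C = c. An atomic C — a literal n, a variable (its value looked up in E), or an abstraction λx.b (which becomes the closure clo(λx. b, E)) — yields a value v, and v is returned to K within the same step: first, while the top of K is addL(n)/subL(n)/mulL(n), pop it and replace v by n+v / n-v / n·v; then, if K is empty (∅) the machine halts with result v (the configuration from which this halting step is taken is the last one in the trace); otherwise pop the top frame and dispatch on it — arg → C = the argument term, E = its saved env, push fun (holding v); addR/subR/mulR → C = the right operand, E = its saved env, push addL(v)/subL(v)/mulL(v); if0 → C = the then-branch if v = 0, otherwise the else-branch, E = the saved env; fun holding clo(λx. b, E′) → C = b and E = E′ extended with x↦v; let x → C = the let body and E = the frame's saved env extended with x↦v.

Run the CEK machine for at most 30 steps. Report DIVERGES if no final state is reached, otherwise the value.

t=0: <C=((λu. (6 * -3)) (-2 + 1)), E=∅, K=∅>
t=1: <C=(λu. (6 * -3)), E=∅, K=[arg]>
t=2: <C=(-2 + 1), E=∅, K=[fun]>
t=3: <C=-2, E=∅, K=[addR :: fun]>
t=4: <C=1, E=∅, K=[addL(-2) :: fun]>
t=5: <C=(6 * -3), E={u↦-1}, K=∅>
t=6: <C=6, E={u↦-1}, K=[mulR]>
t=7: <C=-3, E={u↦-1}, K=[mulL(6)]>
→ final value -18

Answer: -18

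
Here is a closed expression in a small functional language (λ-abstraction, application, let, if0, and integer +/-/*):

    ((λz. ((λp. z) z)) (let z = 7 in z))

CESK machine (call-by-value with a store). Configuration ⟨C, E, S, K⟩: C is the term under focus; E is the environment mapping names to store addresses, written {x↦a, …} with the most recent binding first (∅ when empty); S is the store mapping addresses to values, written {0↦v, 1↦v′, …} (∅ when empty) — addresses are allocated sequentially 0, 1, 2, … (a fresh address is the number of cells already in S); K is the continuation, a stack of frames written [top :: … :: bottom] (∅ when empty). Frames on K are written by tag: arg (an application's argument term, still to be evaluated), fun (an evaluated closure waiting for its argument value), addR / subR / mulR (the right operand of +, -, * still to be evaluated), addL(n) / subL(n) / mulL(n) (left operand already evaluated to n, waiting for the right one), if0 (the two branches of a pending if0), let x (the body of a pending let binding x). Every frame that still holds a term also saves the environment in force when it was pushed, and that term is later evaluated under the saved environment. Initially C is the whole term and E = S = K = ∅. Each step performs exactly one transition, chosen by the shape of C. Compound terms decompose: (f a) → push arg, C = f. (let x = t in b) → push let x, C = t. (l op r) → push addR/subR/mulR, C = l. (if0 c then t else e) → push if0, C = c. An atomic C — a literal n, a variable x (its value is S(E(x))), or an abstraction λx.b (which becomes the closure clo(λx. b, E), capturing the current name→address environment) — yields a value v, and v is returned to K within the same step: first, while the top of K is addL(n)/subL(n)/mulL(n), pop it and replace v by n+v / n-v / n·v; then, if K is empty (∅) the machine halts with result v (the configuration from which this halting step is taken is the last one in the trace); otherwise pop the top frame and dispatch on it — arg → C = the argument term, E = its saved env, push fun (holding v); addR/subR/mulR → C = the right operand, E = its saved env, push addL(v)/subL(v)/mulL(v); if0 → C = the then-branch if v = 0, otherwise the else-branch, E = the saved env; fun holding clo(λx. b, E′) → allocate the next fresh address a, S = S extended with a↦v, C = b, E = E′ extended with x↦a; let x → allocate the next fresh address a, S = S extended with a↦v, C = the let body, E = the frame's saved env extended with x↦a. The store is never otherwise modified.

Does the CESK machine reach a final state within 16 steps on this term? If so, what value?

[0] ⟨C=((λz. ((λp. z) z)) (let z = 7 in z)); E=∅; S=∅; K=∅⟩
[1] ⟨C=(λz. ((λp. z) z)); E=∅; S=∅; K=[arg]⟩
[2] ⟨C=(let z = 7 in z); E=∅; S=∅; K=[fun]⟩
[3] ⟨C=7; E=∅; S=∅; K=[let z :: fun]⟩
[4] ⟨C=z; E={z↦0}; S={0↦7}; K=[fun]⟩
[5] ⟨C=((λp. z) z); E={z↦1}; S={0↦7, 1↦7}; K=∅⟩
[6] ⟨C=(λp. z); E={z↦1}; S={0↦7, 1↦7}; K=[arg]⟩
[7] ⟨C=z; E={z↦1}; S={0↦7, 1↦7}; K=[fun]⟩
[8] ⟨C=z; E={p↦2, z↦1}; S={0↦7, 1↦7, 2↦7}; K=∅⟩
→ final value 7

Answer: 7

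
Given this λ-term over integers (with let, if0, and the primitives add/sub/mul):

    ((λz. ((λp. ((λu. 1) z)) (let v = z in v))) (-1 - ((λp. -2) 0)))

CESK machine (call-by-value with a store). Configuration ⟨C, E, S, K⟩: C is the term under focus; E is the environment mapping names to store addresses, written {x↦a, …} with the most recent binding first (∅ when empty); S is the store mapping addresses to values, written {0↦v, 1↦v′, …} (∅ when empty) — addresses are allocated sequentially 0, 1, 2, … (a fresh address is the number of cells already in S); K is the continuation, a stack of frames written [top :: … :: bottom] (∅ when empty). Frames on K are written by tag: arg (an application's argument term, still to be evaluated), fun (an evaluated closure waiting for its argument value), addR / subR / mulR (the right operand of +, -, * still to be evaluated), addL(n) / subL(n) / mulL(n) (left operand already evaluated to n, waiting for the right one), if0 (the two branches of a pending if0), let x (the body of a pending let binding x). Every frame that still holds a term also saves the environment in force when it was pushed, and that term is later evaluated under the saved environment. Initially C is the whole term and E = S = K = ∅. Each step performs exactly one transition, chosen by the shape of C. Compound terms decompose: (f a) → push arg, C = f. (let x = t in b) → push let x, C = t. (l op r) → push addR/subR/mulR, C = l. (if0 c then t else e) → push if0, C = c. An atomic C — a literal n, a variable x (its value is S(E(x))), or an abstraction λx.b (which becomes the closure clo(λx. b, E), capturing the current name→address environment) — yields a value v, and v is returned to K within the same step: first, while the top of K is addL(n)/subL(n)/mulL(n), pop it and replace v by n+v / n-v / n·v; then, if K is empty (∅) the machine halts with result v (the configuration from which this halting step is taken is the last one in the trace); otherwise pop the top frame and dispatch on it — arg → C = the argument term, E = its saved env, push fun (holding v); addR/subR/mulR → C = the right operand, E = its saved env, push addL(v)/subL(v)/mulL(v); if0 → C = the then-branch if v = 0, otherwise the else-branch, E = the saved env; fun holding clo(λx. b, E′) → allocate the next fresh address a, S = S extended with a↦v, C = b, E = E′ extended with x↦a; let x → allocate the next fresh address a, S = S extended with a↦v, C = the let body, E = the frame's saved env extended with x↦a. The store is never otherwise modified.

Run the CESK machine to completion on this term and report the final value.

0. ⟨C=((λz. ((λp. ((λu. 1) z)) (let v = z in v))) (-1 - ((λp. -2) 0))); E=∅; S=∅; K=∅⟩
1. ⟨C=(λz. ((λp. ((λu. 1) z)) (let v = z in v))); E=∅; S=∅; K=[arg]⟩
2. ⟨C=(-1 - ((λp. -2) 0)); E=∅; S=∅; K=[fun]⟩
3. ⟨C=-1; E=∅; S=∅; K=[subR :: fun]⟩
4. ⟨C=((λp. -2) 0); E=∅; S=∅; K=[subL(-1) :: fun]⟩
5. ⟨C=(λp. -2); E=∅; S=∅; K=[arg :: subL(-1) :: fun]⟩
6. ⟨C=0; E=∅; S=∅; K=[fun :: subL(-1) :: fun]⟩
7. ⟨C=-2; E={p↦0}; S={0↦0}; K=[subL(-1) :: fun]⟩
8. ⟨C=((λp. ((λu. 1) z)) (let v = z in v)); E={z↦1}; S={0↦0, 1↦1}; K=∅⟩
9. ⟨C=(λp. ((λu. 1) z)); E={z↦1}; S={0↦0, 1↦1}; K=[arg]⟩
10. ⟨C=(let v = z in v); E={z↦1}; S={0↦0, 1↦1}; K=[fun]⟩
11. ⟨C=z; E={z↦1}; S={0↦0, 1↦1}; K=[let v :: fun]⟩
12. ⟨C=v; E={v↦2, z↦1}; S={0↦0, 1↦1, 2↦1}; K=[fun]⟩
13. ⟨C=((λu. 1) z); E={p↦3, z↦1}; S={0↦0, 1↦1, 2↦1, 3↦1}; K=∅⟩
14. ⟨C=(λu. 1); E={p↦3, z↦1}; S={0↦0, 1↦1, 2↦1, 3↦1}; K=[arg]⟩
15. ⟨C=z; E={p↦3, z↦1}; S={0↦0, 1↦1, 2↦1, 3↦1}; K=[fun]⟩
16. ⟨C=1; E={u↦4, p↦3, z↦1}; S={0↦0, 1↦1, 2↦1, 3↦1, 4↦1}; K=∅⟩
→ final value 1

Answer: 1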